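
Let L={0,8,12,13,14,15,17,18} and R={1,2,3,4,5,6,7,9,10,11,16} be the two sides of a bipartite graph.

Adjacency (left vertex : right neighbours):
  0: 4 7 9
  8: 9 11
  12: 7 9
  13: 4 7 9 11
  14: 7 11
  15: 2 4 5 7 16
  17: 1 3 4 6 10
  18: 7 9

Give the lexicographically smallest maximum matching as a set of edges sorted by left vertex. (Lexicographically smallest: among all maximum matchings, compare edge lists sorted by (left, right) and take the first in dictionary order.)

Lex-smallest maximum matching: {(0,4), (8,9), (12,7), (13,11), (15,2), (17,1)}

|M| = 6 (so the lex-smallest maximum matching has 6 edges)
process left vertices in ascending order; for each, take the smallest-labelled available neighbour that still permits 6 edges overall, or leave it unmatched if none does
lex-smallest matching: {0-4, 8-9, 12-7, 13-11, 15-2, 17-1}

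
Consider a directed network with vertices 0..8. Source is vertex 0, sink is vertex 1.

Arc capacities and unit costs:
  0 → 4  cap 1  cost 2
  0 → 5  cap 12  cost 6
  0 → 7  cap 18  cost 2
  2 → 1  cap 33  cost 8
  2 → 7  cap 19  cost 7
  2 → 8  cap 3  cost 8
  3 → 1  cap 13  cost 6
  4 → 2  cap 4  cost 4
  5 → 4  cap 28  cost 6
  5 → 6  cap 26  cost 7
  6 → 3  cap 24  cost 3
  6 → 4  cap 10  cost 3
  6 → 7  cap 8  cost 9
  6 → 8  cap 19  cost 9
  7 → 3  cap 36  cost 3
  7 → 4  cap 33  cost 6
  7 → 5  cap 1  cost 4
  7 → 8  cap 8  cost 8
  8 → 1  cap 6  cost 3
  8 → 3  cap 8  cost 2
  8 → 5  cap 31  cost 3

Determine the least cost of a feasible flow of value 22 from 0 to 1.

Minimum cost for 22 units: 294

shortest-cost path #1: 0→7→3→1 push 13 @ unit cost 11 (adds 143)
shortest-cost path #2: 0→7→8→1 push 5 @ unit cost 13 (adds 65)
shortest-cost path #3: 0→4→2→1 push 1 @ unit cost 14 (adds 14)
shortest-cost path #4: 0→5→6→3→7→8→1 push 1 @ unit cost 24 (adds 24)
shortest-cost path #5: 0→5→4→2→1 push 2 @ unit cost 24 (adds 48)
total cost = 294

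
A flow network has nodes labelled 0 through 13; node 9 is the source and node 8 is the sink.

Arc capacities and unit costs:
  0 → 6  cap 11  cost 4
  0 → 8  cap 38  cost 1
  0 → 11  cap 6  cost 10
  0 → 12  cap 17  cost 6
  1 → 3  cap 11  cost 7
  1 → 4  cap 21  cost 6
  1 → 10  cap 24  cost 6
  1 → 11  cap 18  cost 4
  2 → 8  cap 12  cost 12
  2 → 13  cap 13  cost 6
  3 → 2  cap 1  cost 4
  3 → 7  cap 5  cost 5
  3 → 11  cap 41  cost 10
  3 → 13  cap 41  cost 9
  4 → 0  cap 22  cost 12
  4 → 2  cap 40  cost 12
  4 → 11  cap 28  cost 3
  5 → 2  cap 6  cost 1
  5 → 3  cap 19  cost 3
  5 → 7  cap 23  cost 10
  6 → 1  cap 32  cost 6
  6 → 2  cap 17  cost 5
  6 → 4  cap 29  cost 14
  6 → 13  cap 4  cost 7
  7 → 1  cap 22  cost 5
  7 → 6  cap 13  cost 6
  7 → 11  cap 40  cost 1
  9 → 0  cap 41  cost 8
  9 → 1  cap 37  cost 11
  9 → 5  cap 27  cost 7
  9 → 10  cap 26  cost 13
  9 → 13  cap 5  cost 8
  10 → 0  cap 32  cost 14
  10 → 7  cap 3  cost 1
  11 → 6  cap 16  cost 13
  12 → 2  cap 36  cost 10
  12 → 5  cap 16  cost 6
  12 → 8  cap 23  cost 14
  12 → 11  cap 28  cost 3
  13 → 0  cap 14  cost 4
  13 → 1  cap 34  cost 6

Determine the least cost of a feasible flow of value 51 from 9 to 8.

shortest-cost path #1: 9→0→8 push 38 @ unit cost 9 (adds 342)
shortest-cost path #2: 9→5→2→8 push 6 @ unit cost 20 (adds 120)
shortest-cost path #3: 9→5→3→2→8 push 1 @ unit cost 26 (adds 26)
shortest-cost path #4: 9→0→12→8 push 3 @ unit cost 28 (adds 84)
shortest-cost path #5: 9→13→0→12→8 push 3 @ unit cost 32 (adds 96)
total cost = 668

Minimum cost for 51 units: 668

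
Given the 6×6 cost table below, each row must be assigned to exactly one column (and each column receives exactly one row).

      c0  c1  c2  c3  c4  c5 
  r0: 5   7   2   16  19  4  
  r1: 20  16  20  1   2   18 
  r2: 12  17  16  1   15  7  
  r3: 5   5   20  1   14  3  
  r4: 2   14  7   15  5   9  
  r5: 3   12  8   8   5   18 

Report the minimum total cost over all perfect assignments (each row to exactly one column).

one of 5 optimal assignments: row0→col2 (cost 2), row1→col3 (cost 1), row2→col5 (cost 7), row3→col1 (cost 5), row4→col0 (cost 2), row5→col4 (cost 5)
total = 2 + 1 + 7 + 5 + 2 + 5 = 22

Minimum assignment cost: 22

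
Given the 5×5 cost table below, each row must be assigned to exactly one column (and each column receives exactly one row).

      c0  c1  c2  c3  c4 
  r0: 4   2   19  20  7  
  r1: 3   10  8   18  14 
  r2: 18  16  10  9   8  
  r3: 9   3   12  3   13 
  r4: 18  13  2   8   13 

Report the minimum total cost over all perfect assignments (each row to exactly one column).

optimal assignment: row0→col1 (cost 2), row1→col0 (cost 3), row2→col4 (cost 8), row3→col3 (cost 3), row4→col2 (cost 2)
total = 2 + 3 + 8 + 3 + 2 = 18

Minimum assignment cost: 18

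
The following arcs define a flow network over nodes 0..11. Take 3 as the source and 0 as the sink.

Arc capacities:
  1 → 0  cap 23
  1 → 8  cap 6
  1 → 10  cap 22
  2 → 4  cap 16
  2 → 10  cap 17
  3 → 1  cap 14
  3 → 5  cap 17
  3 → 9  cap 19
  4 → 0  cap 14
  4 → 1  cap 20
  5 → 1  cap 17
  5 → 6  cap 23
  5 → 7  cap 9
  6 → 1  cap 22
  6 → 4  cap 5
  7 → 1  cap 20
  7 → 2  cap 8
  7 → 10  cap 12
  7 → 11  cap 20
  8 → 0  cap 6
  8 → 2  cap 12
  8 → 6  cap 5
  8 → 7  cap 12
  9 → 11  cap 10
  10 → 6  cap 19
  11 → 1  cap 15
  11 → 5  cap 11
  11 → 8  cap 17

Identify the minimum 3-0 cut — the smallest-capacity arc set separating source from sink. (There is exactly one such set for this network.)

Min-cut arcs: {(3,1), (3,5), (9,11)} (total capacity 41)

augment #1: 3→1→0 push 14
augment #2: 3→5→1→0 push 9
augment #3: 3→5→1→8→0 push 6
augment #4: 3→5→6→4→0 push 2
augment #5: 3→9→11→5→6→4→0 push 3
augment #6: 3→9→11→8→2→4→0 push 7
max flow = 41; residual-reachable set from 3 gives S-side
cut edges (S→T): {(3,1), (3,5), (9,11)} total cap 41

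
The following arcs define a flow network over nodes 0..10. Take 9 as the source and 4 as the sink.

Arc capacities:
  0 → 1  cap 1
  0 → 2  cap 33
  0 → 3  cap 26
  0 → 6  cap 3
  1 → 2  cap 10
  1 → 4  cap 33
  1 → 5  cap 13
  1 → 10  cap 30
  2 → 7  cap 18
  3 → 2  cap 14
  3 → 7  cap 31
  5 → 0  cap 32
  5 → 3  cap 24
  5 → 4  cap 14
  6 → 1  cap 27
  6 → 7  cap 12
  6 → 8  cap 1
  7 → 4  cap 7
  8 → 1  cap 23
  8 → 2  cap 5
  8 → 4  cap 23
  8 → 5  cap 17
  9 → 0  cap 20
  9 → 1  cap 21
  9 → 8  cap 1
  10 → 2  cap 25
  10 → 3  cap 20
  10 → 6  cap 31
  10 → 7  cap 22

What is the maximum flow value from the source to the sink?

augment #1: 9→1→4 bottleneck 21, total now 21
augment #2: 9→8→4 bottleneck 1, total now 22
augment #3: 9→0→1→4 bottleneck 1, total now 23
augment #4: 9→0→2→7→4 bottleneck 7, total now 30
augment #5: 9→0→6→1→4 bottleneck 3, total now 33

Maximum flow value: 33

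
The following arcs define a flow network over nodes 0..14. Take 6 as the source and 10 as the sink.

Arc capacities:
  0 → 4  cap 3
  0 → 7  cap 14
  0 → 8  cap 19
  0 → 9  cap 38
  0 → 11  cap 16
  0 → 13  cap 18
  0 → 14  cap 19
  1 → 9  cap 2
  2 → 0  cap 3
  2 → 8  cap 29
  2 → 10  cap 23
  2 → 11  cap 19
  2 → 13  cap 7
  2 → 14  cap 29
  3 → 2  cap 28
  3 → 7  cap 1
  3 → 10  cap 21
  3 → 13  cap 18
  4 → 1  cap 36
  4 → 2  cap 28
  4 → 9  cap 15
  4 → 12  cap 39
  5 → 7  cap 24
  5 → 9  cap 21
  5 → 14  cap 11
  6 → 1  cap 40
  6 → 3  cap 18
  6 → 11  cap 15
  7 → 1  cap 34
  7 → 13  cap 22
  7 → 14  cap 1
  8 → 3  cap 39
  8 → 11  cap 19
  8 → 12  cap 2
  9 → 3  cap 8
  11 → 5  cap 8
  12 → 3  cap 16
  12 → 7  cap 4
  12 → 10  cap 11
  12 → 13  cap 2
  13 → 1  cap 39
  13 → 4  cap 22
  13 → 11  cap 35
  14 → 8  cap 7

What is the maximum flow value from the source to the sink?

Maximum flow value: 28

augment #1: 6→3→10 bottleneck 18, total now 18
augment #2: 6→1→9→3→10 bottleneck 2, total now 20
augment #3: 6→11→5→9→3→10 bottleneck 1, total now 21
augment #4: 6→11→5→9→3→2→10 bottleneck 5, total now 26
augment #5: 6→11→5→14→8→12→10 bottleneck 2, total now 28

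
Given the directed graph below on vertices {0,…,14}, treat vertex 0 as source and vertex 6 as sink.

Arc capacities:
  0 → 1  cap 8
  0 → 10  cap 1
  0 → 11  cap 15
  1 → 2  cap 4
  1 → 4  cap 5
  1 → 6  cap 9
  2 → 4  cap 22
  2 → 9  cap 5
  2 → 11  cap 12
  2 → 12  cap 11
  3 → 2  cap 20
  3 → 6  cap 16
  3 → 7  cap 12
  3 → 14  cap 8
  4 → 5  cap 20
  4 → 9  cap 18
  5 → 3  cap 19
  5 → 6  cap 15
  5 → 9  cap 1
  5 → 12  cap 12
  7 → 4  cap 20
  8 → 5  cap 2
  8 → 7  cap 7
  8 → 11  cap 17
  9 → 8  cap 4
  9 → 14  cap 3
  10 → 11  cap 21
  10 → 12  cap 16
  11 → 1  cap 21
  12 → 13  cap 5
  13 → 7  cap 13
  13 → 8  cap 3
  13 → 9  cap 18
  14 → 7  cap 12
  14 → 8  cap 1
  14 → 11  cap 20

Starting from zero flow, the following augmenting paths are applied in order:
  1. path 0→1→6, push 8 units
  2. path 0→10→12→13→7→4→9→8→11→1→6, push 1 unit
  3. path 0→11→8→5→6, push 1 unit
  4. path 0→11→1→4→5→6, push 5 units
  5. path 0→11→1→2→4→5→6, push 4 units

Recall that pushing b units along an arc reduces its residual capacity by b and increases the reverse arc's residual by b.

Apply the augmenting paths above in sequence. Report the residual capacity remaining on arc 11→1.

Residual capacity of (11,1): 11

after path 1 (0→1→6, push 8): res(11,1)=21
after path 2 (0→10→12→13→7→4→9→8→11→1→6, push 1): res(11,1)=20
after path 3 (0→11→8→5→6, push 1): res(11,1)=20
after path 4 (0→11→1→4→5→6, push 5): res(11,1)=15
after path 5 (0→11→1→2→4→5→6, push 4): res(11,1)=11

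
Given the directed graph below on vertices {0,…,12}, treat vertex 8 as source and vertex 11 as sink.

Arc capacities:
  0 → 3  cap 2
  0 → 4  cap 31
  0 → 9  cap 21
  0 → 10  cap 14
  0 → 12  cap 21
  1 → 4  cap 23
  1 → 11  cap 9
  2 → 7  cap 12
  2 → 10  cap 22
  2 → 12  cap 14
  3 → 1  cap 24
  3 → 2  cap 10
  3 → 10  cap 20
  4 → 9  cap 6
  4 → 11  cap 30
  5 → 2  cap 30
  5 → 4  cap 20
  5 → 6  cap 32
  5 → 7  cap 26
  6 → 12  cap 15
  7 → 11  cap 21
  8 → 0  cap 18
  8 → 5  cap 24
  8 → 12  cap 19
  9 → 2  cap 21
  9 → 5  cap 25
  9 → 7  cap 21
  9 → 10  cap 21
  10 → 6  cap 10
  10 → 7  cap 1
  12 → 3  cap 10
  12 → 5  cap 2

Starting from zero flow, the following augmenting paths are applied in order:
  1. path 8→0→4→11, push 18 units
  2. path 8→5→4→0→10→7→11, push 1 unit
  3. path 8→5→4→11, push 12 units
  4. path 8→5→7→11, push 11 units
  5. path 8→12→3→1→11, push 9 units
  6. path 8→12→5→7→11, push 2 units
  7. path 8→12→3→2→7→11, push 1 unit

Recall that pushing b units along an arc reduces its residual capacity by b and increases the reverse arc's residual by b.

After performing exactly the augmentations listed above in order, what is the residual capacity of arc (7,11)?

Residual capacity of (7,11): 6

after path 1 (8→0→4→11, push 18): res(7,11)=21
after path 2 (8→5→4→0→10→7→11, push 1): res(7,11)=20
after path 3 (8→5→4→11, push 12): res(7,11)=20
after path 4 (8→5→7→11, push 11): res(7,11)=9
after path 5 (8→12→3→1→11, push 9): res(7,11)=9
after path 6 (8→12→5→7→11, push 2): res(7,11)=7
after path 7 (8→12→3→2→7→11, push 1): res(7,11)=6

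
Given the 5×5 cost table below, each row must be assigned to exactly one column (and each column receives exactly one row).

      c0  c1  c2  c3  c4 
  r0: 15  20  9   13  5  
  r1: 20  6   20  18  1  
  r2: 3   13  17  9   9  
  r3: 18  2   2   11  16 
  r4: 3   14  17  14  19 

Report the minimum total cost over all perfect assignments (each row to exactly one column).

optimal assignment: row0→col2 (cost 9), row1→col4 (cost 1), row2→col3 (cost 9), row3→col1 (cost 2), row4→col0 (cost 3)
total = 9 + 1 + 9 + 2 + 3 = 24

Minimum assignment cost: 24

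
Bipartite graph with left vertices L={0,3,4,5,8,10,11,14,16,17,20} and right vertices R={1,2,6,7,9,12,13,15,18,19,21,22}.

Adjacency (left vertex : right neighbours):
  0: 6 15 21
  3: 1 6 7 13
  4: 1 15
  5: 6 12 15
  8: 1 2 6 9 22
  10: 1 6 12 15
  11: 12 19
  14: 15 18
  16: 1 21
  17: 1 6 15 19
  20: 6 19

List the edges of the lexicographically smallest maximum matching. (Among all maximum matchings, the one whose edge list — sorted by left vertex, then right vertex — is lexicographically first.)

Lex-smallest maximum matching: {(0,6), (3,7), (4,1), (5,12), (8,2), (10,15), (11,19), (14,18), (16,21)}

|M| = 9 (so the lex-smallest maximum matching has 9 edges)
process left vertices in ascending order; for each, take the smallest-labelled available neighbour that still permits 9 edges overall, or leave it unmatched if none does
lex-smallest matching: {0-6, 3-7, 4-1, 5-12, 8-2, 10-15, 11-19, 14-18, 16-21}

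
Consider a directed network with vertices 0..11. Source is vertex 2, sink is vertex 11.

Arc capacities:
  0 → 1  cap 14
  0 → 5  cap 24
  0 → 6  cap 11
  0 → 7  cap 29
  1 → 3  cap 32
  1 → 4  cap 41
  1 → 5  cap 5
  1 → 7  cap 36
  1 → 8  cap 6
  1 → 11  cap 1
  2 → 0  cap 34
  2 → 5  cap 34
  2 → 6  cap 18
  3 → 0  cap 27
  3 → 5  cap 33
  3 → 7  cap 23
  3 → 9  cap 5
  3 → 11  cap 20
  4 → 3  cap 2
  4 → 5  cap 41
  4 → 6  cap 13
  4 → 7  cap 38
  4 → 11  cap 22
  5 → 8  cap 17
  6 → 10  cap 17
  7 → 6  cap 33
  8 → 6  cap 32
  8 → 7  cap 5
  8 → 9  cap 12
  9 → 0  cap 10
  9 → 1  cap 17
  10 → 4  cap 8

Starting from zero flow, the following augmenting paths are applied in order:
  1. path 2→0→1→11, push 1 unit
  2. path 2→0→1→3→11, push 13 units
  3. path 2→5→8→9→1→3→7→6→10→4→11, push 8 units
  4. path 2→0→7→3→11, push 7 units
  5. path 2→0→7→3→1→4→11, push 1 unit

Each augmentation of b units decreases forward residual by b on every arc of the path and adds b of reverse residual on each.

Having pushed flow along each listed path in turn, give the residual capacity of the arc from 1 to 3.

after path 1 (2→0→1→11, push 1): res(1,3)=32
after path 2 (2→0→1→3→11, push 13): res(1,3)=19
after path 3 (2→5→8→9→1→3→7→6→10→4→11, push 8): res(1,3)=11
after path 4 (2→0→7→3→11, push 7): res(1,3)=11
after path 5 (2→0→7→3→1→4→11, push 1): res(1,3)=12

Residual capacity of (1,3): 12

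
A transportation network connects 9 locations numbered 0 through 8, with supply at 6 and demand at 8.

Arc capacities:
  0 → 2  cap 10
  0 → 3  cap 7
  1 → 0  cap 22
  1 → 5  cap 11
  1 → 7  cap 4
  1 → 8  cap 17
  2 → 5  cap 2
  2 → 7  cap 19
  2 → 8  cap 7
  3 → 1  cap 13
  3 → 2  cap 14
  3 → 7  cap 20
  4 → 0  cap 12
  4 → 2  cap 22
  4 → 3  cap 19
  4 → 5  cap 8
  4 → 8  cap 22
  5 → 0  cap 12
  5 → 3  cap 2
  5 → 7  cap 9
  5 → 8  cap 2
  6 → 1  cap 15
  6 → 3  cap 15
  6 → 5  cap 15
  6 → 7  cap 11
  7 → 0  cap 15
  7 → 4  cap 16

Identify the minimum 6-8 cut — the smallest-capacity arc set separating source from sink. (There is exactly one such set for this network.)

augment #1: 6→1→8 push 15
augment #2: 6→5→8 push 2
augment #3: 6→3→1→8 push 2
augment #4: 6→3→2→8 push 7
augment #5: 6→7→4→8 push 11
augment #6: 6→3→7→4→8 push 5
max flow = 42; residual-reachable set from 6 gives S-side
cut edges (S→T): {(1,8), (2,8), (5,8), (7,4)} total cap 42

Min-cut arcs: {(1,8), (2,8), (5,8), (7,4)} (total capacity 42)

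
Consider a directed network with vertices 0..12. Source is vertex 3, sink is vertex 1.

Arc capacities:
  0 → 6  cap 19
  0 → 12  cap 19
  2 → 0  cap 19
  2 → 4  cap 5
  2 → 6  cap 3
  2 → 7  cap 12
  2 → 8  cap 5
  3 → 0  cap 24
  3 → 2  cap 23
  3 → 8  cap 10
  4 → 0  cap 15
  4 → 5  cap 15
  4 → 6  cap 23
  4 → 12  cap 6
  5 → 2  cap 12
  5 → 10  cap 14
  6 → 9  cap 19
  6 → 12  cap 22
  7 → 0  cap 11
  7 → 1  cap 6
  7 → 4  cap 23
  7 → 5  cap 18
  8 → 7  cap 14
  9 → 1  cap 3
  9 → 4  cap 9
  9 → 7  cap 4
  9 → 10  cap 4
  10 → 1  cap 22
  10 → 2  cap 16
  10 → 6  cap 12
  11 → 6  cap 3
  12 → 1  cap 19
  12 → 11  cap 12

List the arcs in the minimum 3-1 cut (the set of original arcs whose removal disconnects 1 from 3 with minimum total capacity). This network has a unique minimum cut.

Min-cut arcs: {(5,10), (7,1), (9,1), (9,10), (12,1)} (total capacity 46)

augment #1: 3→0→12→1 push 19
augment #2: 3→2→7→1 push 6
augment #3: 3→0→6→9→1 push 3
augment #4: 3→0→6→9→10→1 push 2
augment #5: 3→2→4→5→10→1 push 5
augment #6: 3→2→6→9→10→1 push 2
augment #7: 3→2→7→5→10→1 push 6
augment #8: 3→8→7→5→10→1 push 3
max flow = 46; residual-reachable set from 3 gives S-side
cut edges (S→T): {(5,10), (7,1), (9,1), (9,10), (12,1)} total cap 46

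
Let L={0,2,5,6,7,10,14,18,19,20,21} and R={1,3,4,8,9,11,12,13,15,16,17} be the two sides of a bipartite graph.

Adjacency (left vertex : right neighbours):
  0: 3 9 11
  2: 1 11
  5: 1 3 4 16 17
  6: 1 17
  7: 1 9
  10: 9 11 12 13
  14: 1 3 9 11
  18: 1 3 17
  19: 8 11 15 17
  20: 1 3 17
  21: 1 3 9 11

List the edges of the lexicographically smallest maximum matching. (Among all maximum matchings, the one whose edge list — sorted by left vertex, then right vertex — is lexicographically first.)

Lex-smallest maximum matching: {(0,3), (2,1), (5,4), (6,17), (7,9), (10,12), (14,11), (19,8)}

|M| = 8 (so the lex-smallest maximum matching has 8 edges)
process left vertices in ascending order; for each, take the smallest-labelled available neighbour that still permits 8 edges overall, or leave it unmatched if none does
lex-smallest matching: {0-3, 2-1, 5-4, 6-17, 7-9, 10-12, 14-11, 19-8}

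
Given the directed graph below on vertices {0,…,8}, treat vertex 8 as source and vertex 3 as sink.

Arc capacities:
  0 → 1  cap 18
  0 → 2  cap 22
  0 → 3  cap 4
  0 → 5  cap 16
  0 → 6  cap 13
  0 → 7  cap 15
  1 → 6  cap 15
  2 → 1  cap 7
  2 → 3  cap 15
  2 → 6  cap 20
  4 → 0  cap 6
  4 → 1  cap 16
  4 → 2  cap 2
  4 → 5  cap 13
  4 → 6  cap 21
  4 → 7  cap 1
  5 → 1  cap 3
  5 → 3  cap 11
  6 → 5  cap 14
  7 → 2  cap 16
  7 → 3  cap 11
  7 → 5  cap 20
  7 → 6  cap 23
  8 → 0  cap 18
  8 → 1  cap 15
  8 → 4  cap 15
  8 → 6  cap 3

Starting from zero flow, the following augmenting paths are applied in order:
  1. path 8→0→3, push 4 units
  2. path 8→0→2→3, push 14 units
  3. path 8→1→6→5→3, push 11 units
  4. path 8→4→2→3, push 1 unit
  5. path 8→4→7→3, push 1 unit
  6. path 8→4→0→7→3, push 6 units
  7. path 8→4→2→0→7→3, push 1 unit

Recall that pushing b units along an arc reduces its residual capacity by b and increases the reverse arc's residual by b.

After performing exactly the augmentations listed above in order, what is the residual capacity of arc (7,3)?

after path 1 (8→0→3, push 4): res(7,3)=11
after path 2 (8→0→2→3, push 14): res(7,3)=11
after path 3 (8→1→6→5→3, push 11): res(7,3)=11
after path 4 (8→4→2→3, push 1): res(7,3)=11
after path 5 (8→4→7→3, push 1): res(7,3)=10
after path 6 (8→4→0→7→3, push 6): res(7,3)=4
after path 7 (8→4→2→0→7→3, push 1): res(7,3)=3

Residual capacity of (7,3): 3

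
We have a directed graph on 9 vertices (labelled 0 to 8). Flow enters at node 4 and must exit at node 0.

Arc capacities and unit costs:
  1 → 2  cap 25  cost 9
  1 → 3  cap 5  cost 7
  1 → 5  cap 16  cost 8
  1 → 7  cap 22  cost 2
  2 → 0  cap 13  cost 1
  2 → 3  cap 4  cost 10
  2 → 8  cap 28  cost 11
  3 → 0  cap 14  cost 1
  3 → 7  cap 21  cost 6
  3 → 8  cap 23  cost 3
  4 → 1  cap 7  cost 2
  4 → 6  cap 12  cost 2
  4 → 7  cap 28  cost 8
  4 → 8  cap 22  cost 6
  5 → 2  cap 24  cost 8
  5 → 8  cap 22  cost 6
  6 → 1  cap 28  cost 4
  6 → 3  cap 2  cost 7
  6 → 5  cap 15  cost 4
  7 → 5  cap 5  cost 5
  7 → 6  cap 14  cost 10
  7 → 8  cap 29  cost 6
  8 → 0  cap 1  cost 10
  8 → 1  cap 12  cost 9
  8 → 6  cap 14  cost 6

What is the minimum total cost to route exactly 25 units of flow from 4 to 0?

Minimum cost for 25 units: 410

shortest-cost path #1: 4→6→3→0 push 2 @ unit cost 10 (adds 20)
shortest-cost path #2: 4→1→3→0 push 5 @ unit cost 10 (adds 50)
shortest-cost path #3: 4→1→2→0 push 2 @ unit cost 12 (adds 24)
shortest-cost path #4: 4→6→5→2→0 push 10 @ unit cost 15 (adds 150)
shortest-cost path #5: 4→8→0 push 1 @ unit cost 16 (adds 16)
shortest-cost path #6: 4→7→5→2→0 push 1 @ unit cost 22 (adds 22)
shortest-cost path #7: 4→7→5→2→3→0 push 4 @ unit cost 32 (adds 128)
total cost = 410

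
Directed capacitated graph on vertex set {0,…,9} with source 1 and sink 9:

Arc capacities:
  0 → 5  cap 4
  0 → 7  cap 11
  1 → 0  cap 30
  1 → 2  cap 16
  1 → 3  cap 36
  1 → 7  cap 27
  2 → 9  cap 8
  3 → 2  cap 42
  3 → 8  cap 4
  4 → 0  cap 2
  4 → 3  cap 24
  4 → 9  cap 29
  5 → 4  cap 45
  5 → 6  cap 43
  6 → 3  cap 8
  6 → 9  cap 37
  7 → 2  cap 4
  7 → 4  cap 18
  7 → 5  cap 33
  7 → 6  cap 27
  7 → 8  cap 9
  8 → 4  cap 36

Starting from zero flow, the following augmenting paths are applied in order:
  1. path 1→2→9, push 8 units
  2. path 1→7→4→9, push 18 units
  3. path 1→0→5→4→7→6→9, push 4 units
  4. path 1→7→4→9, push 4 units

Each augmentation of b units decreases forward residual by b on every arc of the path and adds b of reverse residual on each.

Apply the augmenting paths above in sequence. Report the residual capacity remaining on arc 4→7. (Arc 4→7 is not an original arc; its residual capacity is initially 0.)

after path 1 (1→2→9, push 8): res(4,7)=0
after path 2 (1→7→4→9, push 18): res(4,7)=18
after path 3 (1→0→5→4→7→6→9, push 4): res(4,7)=14
after path 4 (1→7→4→9, push 4): res(4,7)=18

Residual capacity of (4,7): 18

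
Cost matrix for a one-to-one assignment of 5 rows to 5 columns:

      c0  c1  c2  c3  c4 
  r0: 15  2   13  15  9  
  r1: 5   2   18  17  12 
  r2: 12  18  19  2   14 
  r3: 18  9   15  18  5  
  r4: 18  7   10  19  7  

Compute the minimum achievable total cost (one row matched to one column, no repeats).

optimal assignment: row0→col1 (cost 2), row1→col0 (cost 5), row2→col3 (cost 2), row3→col4 (cost 5), row4→col2 (cost 10)
total = 2 + 5 + 2 + 5 + 10 = 24

Minimum assignment cost: 24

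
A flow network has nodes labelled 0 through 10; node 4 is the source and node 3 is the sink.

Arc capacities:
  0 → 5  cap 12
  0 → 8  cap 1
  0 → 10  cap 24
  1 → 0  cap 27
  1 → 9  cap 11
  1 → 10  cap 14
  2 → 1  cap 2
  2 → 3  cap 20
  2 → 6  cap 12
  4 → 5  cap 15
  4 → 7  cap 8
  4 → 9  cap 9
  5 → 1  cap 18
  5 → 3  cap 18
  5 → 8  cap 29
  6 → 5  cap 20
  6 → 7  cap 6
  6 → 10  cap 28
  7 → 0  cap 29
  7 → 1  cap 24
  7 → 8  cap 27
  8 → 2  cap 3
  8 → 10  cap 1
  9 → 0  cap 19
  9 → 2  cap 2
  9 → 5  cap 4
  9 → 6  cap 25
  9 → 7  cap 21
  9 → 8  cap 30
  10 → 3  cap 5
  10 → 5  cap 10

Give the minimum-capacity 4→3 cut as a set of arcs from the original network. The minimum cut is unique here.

augment #1: 4→5→3 push 15
augment #2: 4→9→2→3 push 2
augment #3: 4→9→5→3 push 3
augment #4: 4→7→0→10→3 push 5
augment #5: 4→7→8→2→3 push 3
max flow = 28; residual-reachable set from 4 gives S-side
cut edges (S→T): {(5,3), (8,2), (9,2), (10,3)} total cap 28

Min-cut arcs: {(5,3), (8,2), (9,2), (10,3)} (total capacity 28)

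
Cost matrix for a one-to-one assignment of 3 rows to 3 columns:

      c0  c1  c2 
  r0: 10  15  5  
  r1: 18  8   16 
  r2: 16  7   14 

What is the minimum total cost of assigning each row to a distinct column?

optimal assignment: row0→col2 (cost 5), row1→col1 (cost 8), row2→col0 (cost 16)
total = 5 + 8 + 16 = 29

Minimum assignment cost: 29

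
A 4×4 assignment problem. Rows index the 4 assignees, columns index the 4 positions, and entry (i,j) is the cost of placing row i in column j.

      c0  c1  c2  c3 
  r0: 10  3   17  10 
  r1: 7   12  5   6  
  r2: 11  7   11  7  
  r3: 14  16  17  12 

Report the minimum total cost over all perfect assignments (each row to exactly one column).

optimal assignment: row0→col1 (cost 3), row1→col2 (cost 5), row2→col3 (cost 7), row3→col0 (cost 14)
total = 3 + 5 + 7 + 14 = 29

Minimum assignment cost: 29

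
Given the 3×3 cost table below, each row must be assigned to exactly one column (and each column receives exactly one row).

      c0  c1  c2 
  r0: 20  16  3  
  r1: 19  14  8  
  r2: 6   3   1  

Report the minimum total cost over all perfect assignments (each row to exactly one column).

Minimum assignment cost: 23

optimal assignment: row0→col2 (cost 3), row1→col1 (cost 14), row2→col0 (cost 6)
total = 3 + 14 + 6 = 23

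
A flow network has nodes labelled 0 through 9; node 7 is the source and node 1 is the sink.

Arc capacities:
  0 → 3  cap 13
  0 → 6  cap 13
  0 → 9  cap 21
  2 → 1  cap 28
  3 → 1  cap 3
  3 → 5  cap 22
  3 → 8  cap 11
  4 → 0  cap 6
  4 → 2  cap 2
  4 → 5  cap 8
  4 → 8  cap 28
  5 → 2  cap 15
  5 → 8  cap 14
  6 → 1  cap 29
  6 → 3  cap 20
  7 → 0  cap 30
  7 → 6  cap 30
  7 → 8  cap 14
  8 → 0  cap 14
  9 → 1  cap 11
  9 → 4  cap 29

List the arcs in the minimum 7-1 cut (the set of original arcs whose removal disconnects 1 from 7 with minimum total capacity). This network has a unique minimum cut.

Min-cut arcs: {(3,1), (4,2), (5,2), (6,1), (9,1)} (total capacity 60)

augment #1: 7→6→1 push 29
augment #2: 7→0→3→1 push 3
augment #3: 7→0→9→1 push 11
augment #4: 7→0→3→5→2→1 push 10
augment #5: 7→0→9→4→2→1 push 2
augment #6: 7→6→3→5→2→1 push 1
augment #7: 7→0→6→3→5→2→1 push 4
max flow = 60; residual-reachable set from 7 gives S-side
cut edges (S→T): {(3,1), (4,2), (5,2), (6,1), (9,1)} total cap 60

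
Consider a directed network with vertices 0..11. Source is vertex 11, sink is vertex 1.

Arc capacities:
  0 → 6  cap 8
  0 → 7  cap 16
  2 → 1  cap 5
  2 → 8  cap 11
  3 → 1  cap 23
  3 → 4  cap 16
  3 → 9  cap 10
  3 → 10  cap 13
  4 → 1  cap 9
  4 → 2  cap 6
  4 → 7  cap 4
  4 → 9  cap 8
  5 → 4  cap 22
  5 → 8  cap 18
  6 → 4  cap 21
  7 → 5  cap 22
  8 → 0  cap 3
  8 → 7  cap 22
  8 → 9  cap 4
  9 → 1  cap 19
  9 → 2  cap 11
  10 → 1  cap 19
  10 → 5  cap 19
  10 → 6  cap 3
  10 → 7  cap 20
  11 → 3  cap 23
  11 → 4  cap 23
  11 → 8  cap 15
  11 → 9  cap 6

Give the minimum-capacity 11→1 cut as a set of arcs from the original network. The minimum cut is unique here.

augment #1: 11→3→1 push 23
augment #2: 11→4→1 push 9
augment #3: 11→9→1 push 6
augment #4: 11→4→2→1 push 5
augment #5: 11→4→9→1 push 8
augment #6: 11→8→9→1 push 4
max flow = 55; residual-reachable set from 11 gives S-side
cut edges (S→T): {(2,1), (4,1), (4,9), (8,9), (11,3), (11,9)} total cap 55

Min-cut arcs: {(2,1), (4,1), (4,9), (8,9), (11,3), (11,9)} (total capacity 55)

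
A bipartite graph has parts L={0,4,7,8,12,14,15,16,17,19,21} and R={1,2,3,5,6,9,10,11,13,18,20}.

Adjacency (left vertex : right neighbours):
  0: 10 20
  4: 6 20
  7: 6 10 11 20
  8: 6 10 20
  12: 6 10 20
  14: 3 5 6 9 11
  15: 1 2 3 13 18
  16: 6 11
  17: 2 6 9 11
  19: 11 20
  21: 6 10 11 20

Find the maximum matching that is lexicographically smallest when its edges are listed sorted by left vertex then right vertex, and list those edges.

Lex-smallest maximum matching: {(0,10), (4,6), (7,11), (8,20), (14,3), (15,1), (17,2)}

|M| = 7 (so the lex-smallest maximum matching has 7 edges)
process left vertices in ascending order; for each, take the smallest-labelled available neighbour that still permits 7 edges overall, or leave it unmatched if none does
lex-smallest matching: {0-10, 4-6, 7-11, 8-20, 14-3, 15-1, 17-2}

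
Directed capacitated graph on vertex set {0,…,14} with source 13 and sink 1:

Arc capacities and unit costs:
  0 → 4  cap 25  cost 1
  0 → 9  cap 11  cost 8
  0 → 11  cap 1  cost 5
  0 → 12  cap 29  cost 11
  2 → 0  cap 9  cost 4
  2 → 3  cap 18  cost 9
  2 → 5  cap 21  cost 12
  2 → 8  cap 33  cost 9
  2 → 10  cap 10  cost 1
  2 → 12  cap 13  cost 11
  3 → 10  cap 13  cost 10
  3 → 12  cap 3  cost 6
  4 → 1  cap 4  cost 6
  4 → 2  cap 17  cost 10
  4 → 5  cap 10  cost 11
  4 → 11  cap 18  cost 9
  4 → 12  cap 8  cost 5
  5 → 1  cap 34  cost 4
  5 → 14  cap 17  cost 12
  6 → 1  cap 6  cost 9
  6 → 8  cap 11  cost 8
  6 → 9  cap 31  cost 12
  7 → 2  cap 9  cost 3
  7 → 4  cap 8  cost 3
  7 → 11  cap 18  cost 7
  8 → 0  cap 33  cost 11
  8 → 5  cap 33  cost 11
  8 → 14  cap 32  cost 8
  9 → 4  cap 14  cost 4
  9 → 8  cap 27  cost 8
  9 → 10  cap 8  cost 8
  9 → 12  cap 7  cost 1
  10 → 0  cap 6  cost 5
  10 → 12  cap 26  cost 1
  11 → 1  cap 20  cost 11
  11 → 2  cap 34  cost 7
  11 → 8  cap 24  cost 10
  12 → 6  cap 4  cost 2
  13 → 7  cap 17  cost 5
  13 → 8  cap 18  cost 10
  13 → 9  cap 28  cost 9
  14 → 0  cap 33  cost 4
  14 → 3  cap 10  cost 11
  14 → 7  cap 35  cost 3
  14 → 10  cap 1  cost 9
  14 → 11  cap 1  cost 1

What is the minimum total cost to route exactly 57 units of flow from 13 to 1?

shortest-cost path #1: 13→7→4→1 push 4 @ unit cost 14 (adds 56)
shortest-cost path #2: 13→9→12→6→1 push 4 @ unit cost 21 (adds 84)
shortest-cost path #3: 13→7→11→1 push 13 @ unit cost 23 (adds 299)
shortest-cost path #4: 13→8→5→1 push 18 @ unit cost 25 (adds 450)
shortest-cost path #5: 13→9→4→5→1 push 10 @ unit cost 28 (adds 280)
shortest-cost path #6: 13→9→4→7→11→1 push 4 @ unit cost 28 (adds 112)
shortest-cost path #7: 13→9→8→5→1 push 4 @ unit cost 32 (adds 128)
total cost = 1409

Minimum cost for 57 units: 1409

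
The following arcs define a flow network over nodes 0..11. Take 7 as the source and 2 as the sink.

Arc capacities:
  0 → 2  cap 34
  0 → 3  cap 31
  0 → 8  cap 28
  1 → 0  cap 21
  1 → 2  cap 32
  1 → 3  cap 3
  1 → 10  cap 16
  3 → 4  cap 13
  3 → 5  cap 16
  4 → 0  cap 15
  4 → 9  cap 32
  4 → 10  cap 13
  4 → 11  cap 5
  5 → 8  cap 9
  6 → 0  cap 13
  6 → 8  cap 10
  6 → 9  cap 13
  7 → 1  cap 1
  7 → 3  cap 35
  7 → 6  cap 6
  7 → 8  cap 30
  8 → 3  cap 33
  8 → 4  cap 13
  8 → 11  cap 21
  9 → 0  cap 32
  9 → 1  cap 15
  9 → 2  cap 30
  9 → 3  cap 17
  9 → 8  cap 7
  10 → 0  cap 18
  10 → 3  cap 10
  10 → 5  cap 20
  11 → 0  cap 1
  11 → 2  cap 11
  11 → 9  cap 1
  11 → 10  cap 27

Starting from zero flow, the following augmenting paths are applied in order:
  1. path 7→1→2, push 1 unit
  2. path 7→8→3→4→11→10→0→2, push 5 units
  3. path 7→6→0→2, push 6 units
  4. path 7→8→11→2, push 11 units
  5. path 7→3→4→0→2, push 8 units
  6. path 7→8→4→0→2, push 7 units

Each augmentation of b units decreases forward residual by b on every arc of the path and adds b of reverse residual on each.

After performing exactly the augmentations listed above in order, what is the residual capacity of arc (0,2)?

after path 1 (7→1→2, push 1): res(0,2)=34
after path 2 (7→8→3→4→11→10→0→2, push 5): res(0,2)=29
after path 3 (7→6→0→2, push 6): res(0,2)=23
after path 4 (7→8→11→2, push 11): res(0,2)=23
after path 5 (7→3→4→0→2, push 8): res(0,2)=15
after path 6 (7→8→4→0→2, push 7): res(0,2)=8

Residual capacity of (0,2): 8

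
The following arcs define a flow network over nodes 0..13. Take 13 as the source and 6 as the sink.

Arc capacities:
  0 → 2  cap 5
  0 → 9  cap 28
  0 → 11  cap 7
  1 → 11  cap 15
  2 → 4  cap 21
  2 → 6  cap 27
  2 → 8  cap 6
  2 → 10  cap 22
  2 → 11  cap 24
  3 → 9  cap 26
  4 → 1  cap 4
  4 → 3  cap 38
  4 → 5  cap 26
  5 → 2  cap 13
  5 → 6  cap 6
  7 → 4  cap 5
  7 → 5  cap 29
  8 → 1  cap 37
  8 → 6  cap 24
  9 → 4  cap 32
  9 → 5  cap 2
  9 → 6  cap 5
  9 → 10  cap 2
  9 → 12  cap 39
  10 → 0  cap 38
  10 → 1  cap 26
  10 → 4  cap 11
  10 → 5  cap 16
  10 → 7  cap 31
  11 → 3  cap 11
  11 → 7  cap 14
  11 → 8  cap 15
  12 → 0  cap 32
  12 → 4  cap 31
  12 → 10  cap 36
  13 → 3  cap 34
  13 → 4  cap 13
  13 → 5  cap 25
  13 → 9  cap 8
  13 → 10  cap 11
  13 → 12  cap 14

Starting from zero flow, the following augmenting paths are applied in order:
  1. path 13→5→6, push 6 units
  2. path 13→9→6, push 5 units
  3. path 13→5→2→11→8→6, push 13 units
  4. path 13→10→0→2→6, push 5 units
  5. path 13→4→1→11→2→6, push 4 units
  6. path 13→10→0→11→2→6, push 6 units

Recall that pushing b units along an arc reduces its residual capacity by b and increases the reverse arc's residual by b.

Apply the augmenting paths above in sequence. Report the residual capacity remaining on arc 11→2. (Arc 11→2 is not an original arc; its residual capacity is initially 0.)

Residual capacity of (11,2): 3

after path 1 (13→5→6, push 6): res(11,2)=0
after path 2 (13→9→6, push 5): res(11,2)=0
after path 3 (13→5→2→11→8→6, push 13): res(11,2)=13
after path 4 (13→10→0→2→6, push 5): res(11,2)=13
after path 5 (13→4→1→11→2→6, push 4): res(11,2)=9
after path 6 (13→10→0→11→2→6, push 6): res(11,2)=3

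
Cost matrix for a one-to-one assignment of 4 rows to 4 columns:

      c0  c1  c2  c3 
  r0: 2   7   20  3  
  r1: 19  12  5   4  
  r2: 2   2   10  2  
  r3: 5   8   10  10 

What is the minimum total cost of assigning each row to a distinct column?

Minimum assignment cost: 15

optimal assignment: row0→col3 (cost 3), row1→col2 (cost 5), row2→col1 (cost 2), row3→col0 (cost 5)
total = 3 + 5 + 2 + 5 = 15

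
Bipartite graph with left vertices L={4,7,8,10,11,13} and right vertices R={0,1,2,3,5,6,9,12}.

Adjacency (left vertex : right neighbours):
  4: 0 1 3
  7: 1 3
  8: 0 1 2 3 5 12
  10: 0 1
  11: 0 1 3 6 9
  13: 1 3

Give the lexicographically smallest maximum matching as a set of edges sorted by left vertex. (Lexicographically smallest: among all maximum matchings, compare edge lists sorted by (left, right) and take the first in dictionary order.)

|M| = 5 (so the lex-smallest maximum matching has 5 edges)
process left vertices in ascending order; for each, take the smallest-labelled available neighbour that still permits 5 edges overall, or leave it unmatched if none does
lex-smallest matching: {4-0, 7-1, 8-2, 11-6, 13-3}

Lex-smallest maximum matching: {(4,0), (7,1), (8,2), (11,6), (13,3)}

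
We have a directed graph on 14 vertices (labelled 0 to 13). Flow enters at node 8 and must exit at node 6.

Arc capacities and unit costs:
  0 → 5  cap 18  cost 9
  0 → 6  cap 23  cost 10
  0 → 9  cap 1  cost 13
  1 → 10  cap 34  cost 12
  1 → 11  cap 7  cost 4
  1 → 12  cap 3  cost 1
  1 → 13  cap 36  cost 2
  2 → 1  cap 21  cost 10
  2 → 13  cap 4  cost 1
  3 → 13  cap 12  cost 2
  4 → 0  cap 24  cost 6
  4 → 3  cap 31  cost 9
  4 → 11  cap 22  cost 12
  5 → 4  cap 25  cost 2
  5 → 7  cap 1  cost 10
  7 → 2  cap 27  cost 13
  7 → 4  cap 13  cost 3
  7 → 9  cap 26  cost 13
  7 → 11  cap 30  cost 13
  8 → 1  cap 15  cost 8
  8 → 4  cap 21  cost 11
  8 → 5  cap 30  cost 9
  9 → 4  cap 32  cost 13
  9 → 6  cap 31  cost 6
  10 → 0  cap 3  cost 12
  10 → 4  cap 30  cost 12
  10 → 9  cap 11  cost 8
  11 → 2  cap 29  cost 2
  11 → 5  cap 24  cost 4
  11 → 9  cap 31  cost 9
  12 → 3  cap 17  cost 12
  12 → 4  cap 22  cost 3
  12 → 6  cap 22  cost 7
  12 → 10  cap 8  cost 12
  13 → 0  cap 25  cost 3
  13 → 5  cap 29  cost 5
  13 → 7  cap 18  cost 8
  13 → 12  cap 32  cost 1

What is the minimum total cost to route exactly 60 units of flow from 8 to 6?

Minimum cost for 60 units: 1663

shortest-cost path #1: 8→1→12→6 push 3 @ unit cost 16 (adds 48)
shortest-cost path #2: 8→1→13→12→6 push 12 @ unit cost 18 (adds 216)
shortest-cost path #3: 8→4→0→6 push 21 @ unit cost 27 (adds 567)
shortest-cost path #4: 8→5→4→0→6 push 2 @ unit cost 27 (adds 54)
shortest-cost path #5: 8→5→4→3→13→12→6 push 7 @ unit cost 30 (adds 210)
shortest-cost path #6: 8→5→4→0→9→6 push 1 @ unit cost 36 (adds 36)
shortest-cost path #7: 8→5→7→9→6 push 1 @ unit cost 38 (adds 38)
shortest-cost path #8: 8→5→4→11→9→6 push 13 @ unit cost 38 (adds 494)
total cost = 1663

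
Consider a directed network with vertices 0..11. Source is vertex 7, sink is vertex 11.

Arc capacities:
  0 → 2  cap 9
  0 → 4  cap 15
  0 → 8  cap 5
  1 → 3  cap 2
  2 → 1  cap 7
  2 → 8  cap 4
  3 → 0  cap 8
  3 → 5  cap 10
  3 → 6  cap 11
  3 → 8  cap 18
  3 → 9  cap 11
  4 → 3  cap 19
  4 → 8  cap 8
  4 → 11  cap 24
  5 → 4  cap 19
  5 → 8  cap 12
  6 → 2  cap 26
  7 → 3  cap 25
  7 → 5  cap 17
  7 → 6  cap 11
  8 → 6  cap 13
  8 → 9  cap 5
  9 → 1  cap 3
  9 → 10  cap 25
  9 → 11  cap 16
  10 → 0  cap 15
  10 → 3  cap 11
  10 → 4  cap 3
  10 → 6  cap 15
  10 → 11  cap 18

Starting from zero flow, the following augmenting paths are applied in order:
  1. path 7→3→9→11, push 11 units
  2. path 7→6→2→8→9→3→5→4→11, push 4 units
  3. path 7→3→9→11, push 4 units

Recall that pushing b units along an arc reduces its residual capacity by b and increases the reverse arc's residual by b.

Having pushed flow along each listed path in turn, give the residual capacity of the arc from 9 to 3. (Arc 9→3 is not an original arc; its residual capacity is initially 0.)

Residual capacity of (9,3): 11

after path 1 (7→3→9→11, push 11): res(9,3)=11
after path 2 (7→6→2→8→9→3→5→4→11, push 4): res(9,3)=7
after path 3 (7→3→9→11, push 4): res(9,3)=11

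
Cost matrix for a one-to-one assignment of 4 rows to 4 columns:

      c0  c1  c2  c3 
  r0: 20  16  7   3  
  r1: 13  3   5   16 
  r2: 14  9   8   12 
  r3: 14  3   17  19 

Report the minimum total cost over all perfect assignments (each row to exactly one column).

Minimum assignment cost: 25

optimal assignment: row0→col3 (cost 3), row1→col2 (cost 5), row2→col0 (cost 14), row3→col1 (cost 3)
total = 3 + 5 + 14 + 3 = 25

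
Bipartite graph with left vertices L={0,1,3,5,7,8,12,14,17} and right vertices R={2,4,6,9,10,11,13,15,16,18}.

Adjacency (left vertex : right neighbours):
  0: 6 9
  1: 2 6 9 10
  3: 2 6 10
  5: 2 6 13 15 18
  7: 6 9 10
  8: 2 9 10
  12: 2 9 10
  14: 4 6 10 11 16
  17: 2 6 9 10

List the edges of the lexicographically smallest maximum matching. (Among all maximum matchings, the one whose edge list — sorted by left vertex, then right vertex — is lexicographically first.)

Lex-smallest maximum matching: {(0,6), (1,2), (3,10), (5,13), (7,9), (14,4)}

|M| = 6 (so the lex-smallest maximum matching has 6 edges)
process left vertices in ascending order; for each, take the smallest-labelled available neighbour that still permits 6 edges overall, or leave it unmatched if none does
lex-smallest matching: {0-6, 1-2, 3-10, 5-13, 7-9, 14-4}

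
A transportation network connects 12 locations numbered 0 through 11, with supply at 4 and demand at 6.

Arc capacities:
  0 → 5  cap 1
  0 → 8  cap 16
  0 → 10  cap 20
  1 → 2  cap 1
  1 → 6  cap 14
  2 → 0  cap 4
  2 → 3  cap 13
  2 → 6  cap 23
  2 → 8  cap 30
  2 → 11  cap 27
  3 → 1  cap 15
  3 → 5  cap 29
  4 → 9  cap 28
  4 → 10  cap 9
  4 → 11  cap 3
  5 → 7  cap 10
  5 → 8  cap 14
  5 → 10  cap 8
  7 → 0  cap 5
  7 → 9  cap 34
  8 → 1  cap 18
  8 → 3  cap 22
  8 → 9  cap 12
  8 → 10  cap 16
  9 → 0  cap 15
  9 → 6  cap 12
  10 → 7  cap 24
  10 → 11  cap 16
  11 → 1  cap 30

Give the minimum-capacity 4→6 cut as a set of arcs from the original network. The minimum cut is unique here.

augment #1: 4→9→6 push 12
augment #2: 4→11→1→6 push 3
augment #3: 4→10→11→1→6 push 9
augment #4: 4→9→0→8→1→6 push 2
augment #5: 4→9→0→8→1→2→6 push 1
max flow = 27; residual-reachable set from 4 gives S-side
cut edges (S→T): {(1,2), (1,6), (9,6)} total cap 27

Min-cut arcs: {(1,2), (1,6), (9,6)} (total capacity 27)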